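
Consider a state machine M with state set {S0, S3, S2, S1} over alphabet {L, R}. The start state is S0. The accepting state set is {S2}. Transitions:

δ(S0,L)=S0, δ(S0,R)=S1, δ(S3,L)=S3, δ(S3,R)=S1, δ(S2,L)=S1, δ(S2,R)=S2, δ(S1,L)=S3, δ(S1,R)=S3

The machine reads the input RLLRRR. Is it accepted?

No

S0 → S1 → S3 → S3 → S1 → S3 → S1
End state S1 is not accepting.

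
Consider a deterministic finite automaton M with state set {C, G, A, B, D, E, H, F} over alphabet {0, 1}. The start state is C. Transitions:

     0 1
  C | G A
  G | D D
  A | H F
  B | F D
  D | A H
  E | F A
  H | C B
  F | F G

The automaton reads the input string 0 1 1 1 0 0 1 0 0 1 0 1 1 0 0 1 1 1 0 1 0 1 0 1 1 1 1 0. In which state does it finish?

F

start at C
read '0': C → G
read '1': G → D
read '1': D → H
read '1': H → B
read '0': B → F
read '0': F → F
read '1': F → G
read '0': G → D
read '0': D → A
read '1': A → F
read '0': F → F
read '1': F → G
read '1': G → D
read '0': D → A
read '0': A → H
read '1': H → B
read '1': B → D
read '1': D → H
read '0': H → C
read '1': C → A
read '0': A → H
read '1': H → B
read '0': B → F
read '1': F → G
read '1': G → D
read '1': D → H
read '1': H → B
read '0': B → F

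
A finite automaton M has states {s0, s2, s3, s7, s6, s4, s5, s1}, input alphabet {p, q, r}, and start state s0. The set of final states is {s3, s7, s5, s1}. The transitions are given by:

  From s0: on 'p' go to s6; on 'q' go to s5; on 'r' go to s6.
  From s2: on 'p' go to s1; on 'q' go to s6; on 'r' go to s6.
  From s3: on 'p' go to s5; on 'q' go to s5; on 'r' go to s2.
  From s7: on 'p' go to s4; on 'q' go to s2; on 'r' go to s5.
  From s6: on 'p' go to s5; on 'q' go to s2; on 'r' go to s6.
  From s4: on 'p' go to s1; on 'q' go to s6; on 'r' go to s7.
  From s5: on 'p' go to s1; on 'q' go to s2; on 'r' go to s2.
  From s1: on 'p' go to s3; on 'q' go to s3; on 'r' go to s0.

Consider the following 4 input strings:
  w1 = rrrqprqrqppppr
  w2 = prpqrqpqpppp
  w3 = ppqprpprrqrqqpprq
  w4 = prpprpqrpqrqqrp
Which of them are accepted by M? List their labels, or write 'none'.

w2, w3, w4

w1:
  start at s0
  read 'r': s0 → s6
  read 'r': s6 → s6
  read 'r': s6 → s6
  read 'q': s6 → s2
  read 'p': s2 → s1
  read 'r': s1 → s0
  read 'q': s0 → s5
  read 'r': s5 → s2
  read 'q': s2 → s6
  read 'p': s6 → s5
  read 'p': s5 → s1
  read 'p': s1 → s3
  read 'p': s3 → s5
  read 'r': s5 → s2
  end s2, rejected
w2:
  start at s0
  read 'p': s0 → s6
  read 'r': s6 → s6
  read 'p': s6 → s5
  read 'q': s5 → s2
  read 'r': s2 → s6
  read 'q': s6 → s2
  read 'p': s2 → s1
  read 'q': s1 → s3
  read 'p': s3 → s5
  read 'p': s5 → s1
  read 'p': s1 → s3
  read 'p': s3 → s5
  end s5, accepted
w3:
  start at s0
  read 'p': s0 → s6
  read 'p': s6 → s5
  read 'q': s5 → s2
  read 'p': s2 → s1
  read 'r': s1 → s0
  read 'p': s0 → s6
  read 'p': s6 → s5
  read 'r': s5 → s2
  read 'r': s2 → s6
  read 'q': s6 → s2
  read 'r': s2 → s6
  read 'q': s6 → s2
  read 'q': s2 → s6
  read 'p': s6 → s5
  read 'p': s5 → s1
  read 'r': s1 → s0
  read 'q': s0 → s5
  end s5, accepted
w4:
  start at s0
  read 'p': s0 → s6
  read 'r': s6 → s6
  read 'p': s6 → s5
  read 'p': s5 → s1
  read 'r': s1 → s0
  read 'p': s0 → s6
  read 'q': s6 → s2
  read 'r': s2 → s6
  read 'p': s6 → s5
  read 'q': s5 → s2
  read 'r': s2 → s6
  read 'q': s6 → s2
  read 'q': s2 → s6
  read 'r': s6 → s6
  read 'p': s6 → s5
  end s5, accepted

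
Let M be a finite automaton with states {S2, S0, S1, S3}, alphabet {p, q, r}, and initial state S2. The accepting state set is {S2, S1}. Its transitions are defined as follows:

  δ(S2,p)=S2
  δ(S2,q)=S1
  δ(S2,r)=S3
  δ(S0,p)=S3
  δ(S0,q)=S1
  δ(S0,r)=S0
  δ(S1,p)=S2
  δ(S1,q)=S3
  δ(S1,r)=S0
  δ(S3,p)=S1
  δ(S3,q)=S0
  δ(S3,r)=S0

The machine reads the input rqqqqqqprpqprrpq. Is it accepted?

Trace: S2 -r-> S3 -q-> S0 -q-> S1 -q-> S3 -q-> S0 -q-> S1 -q-> S3 -p-> S1 -r-> S0 -p-> S3 -q-> S0 -p-> S3 -r-> S0 -r-> S0 -p-> S3 -q-> S0
End state S0 is not accepting.

No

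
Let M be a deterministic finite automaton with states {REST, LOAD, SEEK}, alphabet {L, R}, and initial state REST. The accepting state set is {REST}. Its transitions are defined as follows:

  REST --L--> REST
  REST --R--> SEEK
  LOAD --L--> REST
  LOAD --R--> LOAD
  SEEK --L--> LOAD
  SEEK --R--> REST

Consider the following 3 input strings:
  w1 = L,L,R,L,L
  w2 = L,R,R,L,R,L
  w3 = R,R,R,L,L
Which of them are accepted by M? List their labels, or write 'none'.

w1, w3

w1: REST → REST → REST → SEEK → LOAD → REST  → end REST, accepted
w2: REST → REST → SEEK → REST → REST → SEEK → LOAD  → end LOAD, rejected
w3: REST → SEEK → REST → SEEK → LOAD → REST  → end REST, accepted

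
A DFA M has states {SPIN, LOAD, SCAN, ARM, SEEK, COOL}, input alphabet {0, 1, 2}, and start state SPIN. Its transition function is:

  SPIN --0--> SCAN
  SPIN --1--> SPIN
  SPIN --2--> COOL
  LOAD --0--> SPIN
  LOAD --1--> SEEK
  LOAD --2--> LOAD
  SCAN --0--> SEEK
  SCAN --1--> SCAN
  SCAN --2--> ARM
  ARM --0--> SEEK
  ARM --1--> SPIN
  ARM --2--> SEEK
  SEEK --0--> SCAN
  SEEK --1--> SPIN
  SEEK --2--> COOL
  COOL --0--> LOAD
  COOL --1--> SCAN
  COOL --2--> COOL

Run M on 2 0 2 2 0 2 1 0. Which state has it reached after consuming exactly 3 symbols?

start at SPIN
read '2': SPIN → COOL
read '0': COOL → LOAD
read '2': LOAD → LOAD
After 3 symbols: LOAD.

LOAD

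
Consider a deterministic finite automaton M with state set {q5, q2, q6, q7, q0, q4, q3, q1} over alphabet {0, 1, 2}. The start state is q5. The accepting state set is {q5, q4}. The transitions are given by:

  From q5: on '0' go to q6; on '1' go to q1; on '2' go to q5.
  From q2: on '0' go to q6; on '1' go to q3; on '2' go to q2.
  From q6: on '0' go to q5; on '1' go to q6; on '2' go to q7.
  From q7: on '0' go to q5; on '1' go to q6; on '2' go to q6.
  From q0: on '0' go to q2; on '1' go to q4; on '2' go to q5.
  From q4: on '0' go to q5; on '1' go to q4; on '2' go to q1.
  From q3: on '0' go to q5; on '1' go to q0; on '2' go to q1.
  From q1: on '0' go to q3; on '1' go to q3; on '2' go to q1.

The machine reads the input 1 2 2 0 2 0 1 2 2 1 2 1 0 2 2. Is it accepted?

Yes

start at q5
read '1': q5 → q1
read '2': q1 → q1
read '2': q1 → q1
read '0': q1 → q3
read '2': q3 → q1
read '0': q1 → q3
read '1': q3 → q0
read '2': q0 → q5
read '2': q5 → q5
read '1': q5 → q1
read '2': q1 → q1
read '1': q1 → q3
read '0': q3 → q5
read '2': q5 → q5
read '2': q5 → q5
End state q5 is accepting.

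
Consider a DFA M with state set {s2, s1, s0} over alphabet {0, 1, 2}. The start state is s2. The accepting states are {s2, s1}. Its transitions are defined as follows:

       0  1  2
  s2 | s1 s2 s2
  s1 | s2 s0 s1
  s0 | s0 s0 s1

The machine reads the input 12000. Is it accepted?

Trace: s2 -1-> s2 -2-> s2 -0-> s1 -0-> s2 -0-> s1
End state s1 is accepting.

Yes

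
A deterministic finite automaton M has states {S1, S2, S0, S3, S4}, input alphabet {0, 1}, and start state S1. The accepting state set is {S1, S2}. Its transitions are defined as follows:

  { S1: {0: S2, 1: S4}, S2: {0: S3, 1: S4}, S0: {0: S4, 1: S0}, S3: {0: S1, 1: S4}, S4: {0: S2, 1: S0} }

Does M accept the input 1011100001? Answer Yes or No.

No

Trace: S1 -1-> S4 -0-> S2 -1-> S4 -1-> S0 -1-> S0 -0-> S4 -0-> S2 -0-> S3 -0-> S1 -1-> S4
End state S4 is not accepting.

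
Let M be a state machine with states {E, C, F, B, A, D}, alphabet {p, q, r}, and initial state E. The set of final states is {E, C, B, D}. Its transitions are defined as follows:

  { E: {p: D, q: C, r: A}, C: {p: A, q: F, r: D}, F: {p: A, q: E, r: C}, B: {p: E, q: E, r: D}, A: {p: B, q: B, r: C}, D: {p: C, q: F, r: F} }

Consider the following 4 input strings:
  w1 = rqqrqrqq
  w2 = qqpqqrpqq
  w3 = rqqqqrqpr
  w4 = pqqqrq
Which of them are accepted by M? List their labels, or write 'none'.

w1, w2, w3

w1: E → A → B → E → A → B → D → F → E  → end E, accepted
w2: E → C → F → A → B → E → A → B → E → C  → end C, accepted
w3: E → A → B → E → C → F → C → F → A → C  → end C, accepted
w4: E → D → F → E → C → D → F  → end F, rejected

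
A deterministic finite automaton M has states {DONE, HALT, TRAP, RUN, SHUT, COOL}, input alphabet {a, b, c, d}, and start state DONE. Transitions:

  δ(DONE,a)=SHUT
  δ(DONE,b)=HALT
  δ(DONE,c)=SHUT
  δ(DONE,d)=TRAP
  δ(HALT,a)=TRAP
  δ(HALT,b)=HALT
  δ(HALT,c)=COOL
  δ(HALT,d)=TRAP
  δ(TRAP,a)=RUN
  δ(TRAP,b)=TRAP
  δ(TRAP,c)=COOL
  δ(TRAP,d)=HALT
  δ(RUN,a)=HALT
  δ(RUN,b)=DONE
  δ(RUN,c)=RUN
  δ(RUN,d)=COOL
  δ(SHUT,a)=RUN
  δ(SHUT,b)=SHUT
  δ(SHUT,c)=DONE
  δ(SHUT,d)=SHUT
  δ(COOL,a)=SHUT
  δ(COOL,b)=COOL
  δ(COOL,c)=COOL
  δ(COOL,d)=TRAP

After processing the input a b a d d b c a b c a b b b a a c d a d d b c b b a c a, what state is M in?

start at DONE
read 'a': DONE → SHUT
read 'b': SHUT → SHUT
read 'a': SHUT → RUN
read 'd': RUN → COOL
read 'd': COOL → TRAP
read 'b': TRAP → TRAP
read 'c': TRAP → COOL
read 'a': COOL → SHUT
read 'b': SHUT → SHUT
read 'c': SHUT → DONE
read 'a': DONE → SHUT
read 'b': SHUT → SHUT
read 'b': SHUT → SHUT
read 'b': SHUT → SHUT
read 'a': SHUT → RUN
read 'a': RUN → HALT
read 'c': HALT → COOL
read 'd': COOL → TRAP
read 'a': TRAP → RUN
read 'd': RUN → COOL
read 'd': COOL → TRAP
read 'b': TRAP → TRAP
read 'c': TRAP → COOL
read 'b': COOL → COOL
read 'b': COOL → COOL
read 'a': COOL → SHUT
read 'c': SHUT → DONE
read 'a': DONE → SHUT

SHUT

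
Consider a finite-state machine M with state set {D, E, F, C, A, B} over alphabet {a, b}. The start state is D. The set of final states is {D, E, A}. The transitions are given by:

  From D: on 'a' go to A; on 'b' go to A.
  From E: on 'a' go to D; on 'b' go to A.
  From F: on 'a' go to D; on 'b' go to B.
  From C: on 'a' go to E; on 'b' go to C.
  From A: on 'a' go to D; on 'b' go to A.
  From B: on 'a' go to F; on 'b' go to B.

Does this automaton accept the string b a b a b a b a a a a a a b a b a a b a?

Trace: D -b-> A -a-> D -b-> A -a-> D -b-> A -a-> D -b-> A -a-> D -a-> A -a-> D -a-> A -a-> D -a-> A -b-> A -a-> D -b-> A -a-> D -a-> A -b-> A -a-> D
End state D is accepting.

Yes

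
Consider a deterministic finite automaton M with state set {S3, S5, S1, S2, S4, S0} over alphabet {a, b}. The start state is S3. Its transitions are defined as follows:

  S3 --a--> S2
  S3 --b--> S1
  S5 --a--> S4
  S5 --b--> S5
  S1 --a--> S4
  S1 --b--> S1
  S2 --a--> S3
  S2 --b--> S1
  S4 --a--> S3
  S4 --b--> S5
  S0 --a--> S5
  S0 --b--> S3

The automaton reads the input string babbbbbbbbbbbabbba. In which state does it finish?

S4

Trace: S3 -b-> S1 -a-> S4 -b-> S5 -b-> S5 -b-> S5 -b-> S5 -b-> S5 -b-> S5 -b-> S5 -b-> S5 -b-> S5 -b-> S5 -b-> S5 -a-> S4 -b-> S5 -b-> S5 -b-> S5 -a-> S4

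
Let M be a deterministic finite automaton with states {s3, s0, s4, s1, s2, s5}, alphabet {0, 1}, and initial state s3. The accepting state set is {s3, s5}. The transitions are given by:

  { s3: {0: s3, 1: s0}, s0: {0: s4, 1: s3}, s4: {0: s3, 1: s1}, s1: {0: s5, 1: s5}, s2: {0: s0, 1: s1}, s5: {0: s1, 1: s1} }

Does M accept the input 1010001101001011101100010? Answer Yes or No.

No

Trace: s3 -1-> s0 -0-> s4 -1-> s1 -0-> s5 -0-> s1 -0-> s5 -1-> s1 -1-> s5 -0-> s1 -1-> s5 -0-> s1 -0-> s5 -1-> s1 -0-> s5 -1-> s1 -1-> s5 -1-> s1 -0-> s5 -1-> s1 -1-> s5 -0-> s1 -0-> s5 -0-> s1 -1-> s5 -0-> s1
End state s1 is not accepting.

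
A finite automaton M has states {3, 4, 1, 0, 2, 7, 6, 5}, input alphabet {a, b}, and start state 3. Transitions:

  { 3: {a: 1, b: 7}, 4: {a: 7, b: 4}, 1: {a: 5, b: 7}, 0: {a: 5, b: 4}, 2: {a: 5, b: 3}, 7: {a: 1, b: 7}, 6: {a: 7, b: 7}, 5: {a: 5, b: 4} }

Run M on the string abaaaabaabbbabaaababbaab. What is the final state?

4

3 → 1 → 7 → 1 → 5 → 5 → 5 → 4 → 7 → 1 → 7 → 7 → 7 → 1 → 7 → 1 → 5 → 5 → 4 → 7 → 7 → 7 → 1 → 5 → 4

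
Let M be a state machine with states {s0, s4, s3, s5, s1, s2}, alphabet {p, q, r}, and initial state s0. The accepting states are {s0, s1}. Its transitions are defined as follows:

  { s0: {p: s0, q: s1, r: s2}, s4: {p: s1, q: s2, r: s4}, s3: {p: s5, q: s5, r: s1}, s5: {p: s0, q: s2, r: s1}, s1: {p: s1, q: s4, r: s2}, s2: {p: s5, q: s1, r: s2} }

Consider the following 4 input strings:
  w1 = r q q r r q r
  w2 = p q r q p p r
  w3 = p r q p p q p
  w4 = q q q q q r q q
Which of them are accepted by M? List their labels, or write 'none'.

w3, w4

w1: Trace: s0 -r-> s2 -q-> s1 -q-> s4 -r-> s4 -r-> s4 -q-> s2 -r-> s2  → end s2, rejected
w2: Trace: s0 -p-> s0 -q-> s1 -r-> s2 -q-> s1 -p-> s1 -p-> s1 -r-> s2  → end s2, rejected
w3: Trace: s0 -p-> s0 -r-> s2 -q-> s1 -p-> s1 -p-> s1 -q-> s4 -p-> s1  → end s1, accepted
w4: Trace: s0 -q-> s1 -q-> s4 -q-> s2 -q-> s1 -q-> s4 -r-> s4 -q-> s2 -q-> s1  → end s1, accepted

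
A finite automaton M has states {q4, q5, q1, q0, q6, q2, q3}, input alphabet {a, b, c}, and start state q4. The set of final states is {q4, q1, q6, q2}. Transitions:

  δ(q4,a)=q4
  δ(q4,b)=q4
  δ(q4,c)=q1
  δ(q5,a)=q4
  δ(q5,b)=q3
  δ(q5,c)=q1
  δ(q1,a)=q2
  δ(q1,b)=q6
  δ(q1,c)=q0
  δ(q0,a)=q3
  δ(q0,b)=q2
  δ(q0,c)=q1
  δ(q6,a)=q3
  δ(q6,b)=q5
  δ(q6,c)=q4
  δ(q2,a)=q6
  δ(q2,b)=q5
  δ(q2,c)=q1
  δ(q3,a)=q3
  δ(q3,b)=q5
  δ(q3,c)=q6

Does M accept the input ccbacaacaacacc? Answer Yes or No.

No

q4 → q1 → q0 → q2 → q6 → q4 → q4 → q4 → q1 → q2 → q6 → q4 → q4 → q1 → q0
End state q0 is not accepting.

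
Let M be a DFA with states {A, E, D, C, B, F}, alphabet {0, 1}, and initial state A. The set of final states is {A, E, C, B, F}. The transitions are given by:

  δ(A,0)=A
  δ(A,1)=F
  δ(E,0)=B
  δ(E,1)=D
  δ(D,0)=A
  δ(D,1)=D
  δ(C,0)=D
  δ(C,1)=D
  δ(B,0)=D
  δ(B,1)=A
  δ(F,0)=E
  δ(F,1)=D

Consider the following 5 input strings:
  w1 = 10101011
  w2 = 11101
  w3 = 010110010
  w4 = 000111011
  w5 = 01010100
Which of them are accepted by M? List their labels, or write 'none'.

w1:
  start at A
  read '1': A → F
  read '0': F → E
  read '1': E → D
  read '0': D → A
  read '1': A → F
  read '0': F → E
  read '1': E → D
  read '1': D → D
  end D, rejected
w2:
  start at A
  read '1': A → F
  read '1': F → D
  read '1': D → D
  read '0': D → A
  read '1': A → F
  end F, accepted
w3:
  start at A
  read '0': A → A
  read '1': A → F
  read '0': F → E
  read '1': E → D
  read '1': D → D
  read '0': D → A
  read '0': A → A
  read '1': A → F
  read '0': F → E
  end E, accepted
w4:
  start at A
  read '0': A → A
  read '0': A → A
  read '0': A → A
  read '1': A → F
  read '1': F → D
  read '1': D → D
  read '0': D → A
  read '1': A → F
  read '1': F → D
  end D, rejected
w5:
  start at A
  read '0': A → A
  read '1': A → F
  read '0': F → E
  read '1': E → D
  read '0': D → A
  read '1': A → F
  read '0': F → E
  read '0': E → B
  end B, accepted

w2, w3, w5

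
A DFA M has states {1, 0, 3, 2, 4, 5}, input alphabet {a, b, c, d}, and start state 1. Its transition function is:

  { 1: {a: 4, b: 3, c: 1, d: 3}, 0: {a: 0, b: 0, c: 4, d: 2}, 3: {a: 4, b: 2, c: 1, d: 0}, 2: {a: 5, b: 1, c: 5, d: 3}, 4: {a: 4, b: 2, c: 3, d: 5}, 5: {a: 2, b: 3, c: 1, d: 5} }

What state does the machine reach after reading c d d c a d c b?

start at 1
read 'c': 1 → 1
read 'd': 1 → 3
read 'd': 3 → 0
read 'c': 0 → 4
read 'a': 4 → 4
read 'd': 4 → 5
read 'c': 5 → 1
read 'b': 1 → 3

3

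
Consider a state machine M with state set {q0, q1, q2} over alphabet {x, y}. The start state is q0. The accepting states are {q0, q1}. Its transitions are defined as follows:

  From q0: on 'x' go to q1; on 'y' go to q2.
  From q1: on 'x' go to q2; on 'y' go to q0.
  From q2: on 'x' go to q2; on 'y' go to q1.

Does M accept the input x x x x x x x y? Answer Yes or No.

Trace: q0 -x-> q1 -x-> q2 -x-> q2 -x-> q2 -x-> q2 -x-> q2 -x-> q2 -y-> q1
End state q1 is accepting.

Yes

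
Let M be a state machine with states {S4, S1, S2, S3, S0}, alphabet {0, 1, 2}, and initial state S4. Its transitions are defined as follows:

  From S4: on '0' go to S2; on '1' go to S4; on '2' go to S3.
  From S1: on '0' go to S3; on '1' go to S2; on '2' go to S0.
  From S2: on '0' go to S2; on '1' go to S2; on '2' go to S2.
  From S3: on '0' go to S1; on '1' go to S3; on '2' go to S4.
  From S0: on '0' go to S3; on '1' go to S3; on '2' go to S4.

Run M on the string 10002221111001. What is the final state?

S4 → S4 → S2 → S2 → S2 → S2 → S2 → S2 → S2 → S2 → S2 → S2 → S2 → S2 → S2

S2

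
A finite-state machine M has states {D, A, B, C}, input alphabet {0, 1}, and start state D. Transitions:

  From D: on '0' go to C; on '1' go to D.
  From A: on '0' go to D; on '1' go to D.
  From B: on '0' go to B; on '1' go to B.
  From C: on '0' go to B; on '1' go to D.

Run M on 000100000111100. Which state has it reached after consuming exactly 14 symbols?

start at D
read '0': D → C
read '0': C → B
read '0': B → B
read '1': B → B
read '0': B → B
read '0': B → B
read '0': B → B
read '0': B → B
read '0': B → B
read '1': B → B
read '1': B → B
read '1': B → B
read '1': B → B
read '0': B → B
After 14 symbols: B.

B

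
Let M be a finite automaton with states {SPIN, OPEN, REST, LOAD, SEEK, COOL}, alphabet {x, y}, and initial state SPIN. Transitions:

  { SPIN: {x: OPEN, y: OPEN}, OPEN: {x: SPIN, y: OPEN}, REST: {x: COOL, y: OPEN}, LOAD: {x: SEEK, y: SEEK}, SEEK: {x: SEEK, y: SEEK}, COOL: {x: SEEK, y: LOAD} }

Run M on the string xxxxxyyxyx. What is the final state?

SPIN

SPIN → OPEN → SPIN → OPEN → SPIN → OPEN → OPEN → OPEN → SPIN → OPEN → SPIN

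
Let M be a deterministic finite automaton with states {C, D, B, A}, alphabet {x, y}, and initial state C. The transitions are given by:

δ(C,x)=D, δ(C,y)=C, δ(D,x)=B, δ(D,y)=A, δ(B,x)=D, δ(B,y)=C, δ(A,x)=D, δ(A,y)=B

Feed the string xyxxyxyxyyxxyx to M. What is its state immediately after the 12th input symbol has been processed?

B

Trace: C -x-> D -y-> A -x-> D -x-> B -y-> C -x-> D -y-> A -x-> D -y-> A -y-> B -x-> D -x-> B
After 12 symbols: B.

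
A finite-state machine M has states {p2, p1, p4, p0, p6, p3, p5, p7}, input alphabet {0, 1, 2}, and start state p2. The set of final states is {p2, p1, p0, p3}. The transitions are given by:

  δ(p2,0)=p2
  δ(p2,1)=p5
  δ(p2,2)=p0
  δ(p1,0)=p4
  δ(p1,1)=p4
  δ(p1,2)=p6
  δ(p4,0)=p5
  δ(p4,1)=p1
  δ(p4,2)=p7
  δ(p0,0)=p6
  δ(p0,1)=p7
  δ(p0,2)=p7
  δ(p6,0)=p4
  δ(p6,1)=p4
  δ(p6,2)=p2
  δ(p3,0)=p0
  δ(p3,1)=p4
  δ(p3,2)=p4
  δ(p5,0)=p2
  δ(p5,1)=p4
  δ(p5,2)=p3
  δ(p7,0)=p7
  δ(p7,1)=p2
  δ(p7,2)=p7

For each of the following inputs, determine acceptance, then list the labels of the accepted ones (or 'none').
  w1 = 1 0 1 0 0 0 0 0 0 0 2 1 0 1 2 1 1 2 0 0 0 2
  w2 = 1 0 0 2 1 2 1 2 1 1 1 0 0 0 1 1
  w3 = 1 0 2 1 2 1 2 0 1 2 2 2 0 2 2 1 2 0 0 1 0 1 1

w1:
  start at p2
  read '1': p2 → p5
  read '0': p5 → p2
  read '1': p2 → p5
  read '0': p5 → p2
  read '0': p2 → p2
  read '0': p2 → p2
  read '0': p2 → p2
  read '0': p2 → p2
  read '0': p2 → p2
  read '0': p2 → p2
  read '2': p2 → p0
  read '1': p0 → p7
  read '0': p7 → p7
  read '1': p7 → p2
  read '2': p2 → p0
  read '1': p0 → p7
  read '1': p7 → p2
  read '2': p2 → p0
  read '0': p0 → p6
  read '0': p6 → p4
  read '0': p4 → p5
  read '2': p5 → p3
  end p3, accepted
w2:
  start at p2
  read '1': p2 → p5
  read '0': p5 → p2
  read '0': p2 → p2
  read '2': p2 → p0
  read '1': p0 → p7
  read '2': p7 → p7
  read '1': p7 → p2
  read '2': p2 → p0
  read '1': p0 → p7
  read '1': p7 → p2
  read '1': p2 → p5
  read '0': p5 → p2
  read '0': p2 → p2
  read '0': p2 → p2
  read '1': p2 → p5
  read '1': p5 → p4
  end p4, rejected
w3:
  start at p2
  read '1': p2 → p5
  read '0': p5 → p2
  read '2': p2 → p0
  read '1': p0 → p7
  read '2': p7 → p7
  read '1': p7 → p2
  read '2': p2 → p0
  read '0': p0 → p6
  read '1': p6 → p4
  read '2': p4 → p7
  read '2': p7 → p7
  read '2': p7 → p7
  read '0': p7 → p7
  read '2': p7 → p7
  read '2': p7 → p7
  read '1': p7 → p2
  read '2': p2 → p0
  read '0': p0 → p6
  read '0': p6 → p4
  read '1': p4 → p1
  read '0': p1 → p4
  read '1': p4 → p1
  read '1': p1 → p4
  end p4, rejected

w1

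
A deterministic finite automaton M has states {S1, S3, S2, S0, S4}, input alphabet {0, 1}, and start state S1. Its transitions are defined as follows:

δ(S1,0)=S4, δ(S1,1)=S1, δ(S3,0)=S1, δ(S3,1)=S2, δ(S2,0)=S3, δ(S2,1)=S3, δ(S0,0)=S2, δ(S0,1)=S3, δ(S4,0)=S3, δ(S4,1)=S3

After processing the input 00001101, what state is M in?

Trace: S1 -0-> S4 -0-> S3 -0-> S1 -0-> S4 -1-> S3 -1-> S2 -0-> S3 -1-> S2

S2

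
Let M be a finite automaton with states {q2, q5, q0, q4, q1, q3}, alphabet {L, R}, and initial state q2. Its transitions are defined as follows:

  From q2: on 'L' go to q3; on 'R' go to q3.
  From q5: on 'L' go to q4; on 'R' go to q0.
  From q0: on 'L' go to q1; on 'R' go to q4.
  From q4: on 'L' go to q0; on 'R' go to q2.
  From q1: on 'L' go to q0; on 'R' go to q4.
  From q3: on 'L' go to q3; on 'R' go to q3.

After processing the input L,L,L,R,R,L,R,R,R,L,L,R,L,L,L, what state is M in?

Trace: q2 -L-> q3 -L-> q3 -L-> q3 -R-> q3 -R-> q3 -L-> q3 -R-> q3 -R-> q3 -R-> q3 -L-> q3 -L-> q3 -R-> q3 -L-> q3 -L-> q3 -L-> q3

q3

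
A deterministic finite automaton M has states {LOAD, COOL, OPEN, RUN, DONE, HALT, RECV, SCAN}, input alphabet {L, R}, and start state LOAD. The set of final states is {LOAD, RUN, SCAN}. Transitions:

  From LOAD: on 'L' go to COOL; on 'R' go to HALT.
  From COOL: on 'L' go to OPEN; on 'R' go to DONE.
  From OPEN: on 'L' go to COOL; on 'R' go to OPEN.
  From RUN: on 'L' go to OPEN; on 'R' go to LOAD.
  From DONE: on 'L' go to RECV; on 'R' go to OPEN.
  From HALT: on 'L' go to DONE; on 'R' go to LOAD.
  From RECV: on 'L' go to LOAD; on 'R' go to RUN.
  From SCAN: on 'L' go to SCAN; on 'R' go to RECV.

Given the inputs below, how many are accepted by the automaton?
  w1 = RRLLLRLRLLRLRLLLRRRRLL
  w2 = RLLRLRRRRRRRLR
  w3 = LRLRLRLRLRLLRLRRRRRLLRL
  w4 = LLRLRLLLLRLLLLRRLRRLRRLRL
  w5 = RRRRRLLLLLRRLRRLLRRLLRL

w1: Trace: LOAD -R-> HALT -R-> LOAD -L-> COOL -L-> OPEN -L-> COOL -R-> DONE -L-> RECV -R-> RUN -L-> OPEN -L-> COOL -R-> DONE -L-> RECV -R-> RUN -L-> OPEN -L-> COOL -L-> OPEN -R-> OPEN -R-> OPEN -R-> OPEN -R-> OPEN -L-> COOL -L-> OPEN  → end OPEN, rejected
w2: Trace: LOAD -R-> HALT -L-> DONE -L-> RECV -R-> RUN -L-> OPEN -R-> OPEN -R-> OPEN -R-> OPEN -R-> OPEN -R-> OPEN -R-> OPEN -R-> OPEN -L-> COOL -R-> DONE  → end DONE, rejected
w3: Trace: LOAD -L-> COOL -R-> DONE -L-> RECV -R-> RUN -L-> OPEN -R-> OPEN -L-> COOL -R-> DONE -L-> RECV -R-> RUN -L-> OPEN -L-> COOL -R-> DONE -L-> RECV -R-> RUN -R-> LOAD -R-> HALT -R-> LOAD -R-> HALT -L-> DONE -L-> RECV -R-> RUN -L-> OPEN  → end OPEN, rejected
w4: Trace: LOAD -L-> COOL -L-> OPEN -R-> OPEN -L-> COOL -R-> DONE -L-> RECV -L-> LOAD -L-> COOL -L-> OPEN -R-> OPEN -L-> COOL -L-> OPEN -L-> COOL -L-> OPEN -R-> OPEN -R-> OPEN -L-> COOL -R-> DONE -R-> OPEN -L-> COOL -R-> DONE -R-> OPEN -L-> COOL -R-> DONE -L-> RECV  → end RECV, rejected
w5: Trace: LOAD -R-> HALT -R-> LOAD -R-> HALT -R-> LOAD -R-> HALT -L-> DONE -L-> RECV -L-> LOAD -L-> COOL -L-> OPEN -R-> OPEN -R-> OPEN -L-> COOL -R-> DONE -R-> OPEN -L-> COOL -L-> OPEN -R-> OPEN -R-> OPEN -L-> COOL -L-> OPEN -R-> OPEN -L-> COOL  → end COOL, rejected

0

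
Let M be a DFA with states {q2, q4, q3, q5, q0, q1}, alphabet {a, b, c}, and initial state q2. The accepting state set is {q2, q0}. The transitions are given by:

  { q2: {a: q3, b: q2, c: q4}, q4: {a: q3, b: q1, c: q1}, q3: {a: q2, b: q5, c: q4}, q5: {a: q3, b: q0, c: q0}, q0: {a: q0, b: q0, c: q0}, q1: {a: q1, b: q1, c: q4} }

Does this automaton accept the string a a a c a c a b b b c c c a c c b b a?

Trace: q2 -a-> q3 -a-> q2 -a-> q3 -c-> q4 -a-> q3 -c-> q4 -a-> q3 -b-> q5 -b-> q0 -b-> q0 -c-> q0 -c-> q0 -c-> q0 -a-> q0 -c-> q0 -c-> q0 -b-> q0 -b-> q0 -a-> q0
End state q0 is accepting.

Yes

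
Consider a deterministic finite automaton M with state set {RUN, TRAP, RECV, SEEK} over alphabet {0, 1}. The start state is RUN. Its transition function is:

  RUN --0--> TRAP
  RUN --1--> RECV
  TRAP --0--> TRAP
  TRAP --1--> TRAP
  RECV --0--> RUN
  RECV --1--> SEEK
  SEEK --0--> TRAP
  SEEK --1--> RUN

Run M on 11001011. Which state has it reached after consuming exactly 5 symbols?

RUN → RECV → SEEK → TRAP → TRAP → TRAP
After 5 symbols: TRAP.

TRAP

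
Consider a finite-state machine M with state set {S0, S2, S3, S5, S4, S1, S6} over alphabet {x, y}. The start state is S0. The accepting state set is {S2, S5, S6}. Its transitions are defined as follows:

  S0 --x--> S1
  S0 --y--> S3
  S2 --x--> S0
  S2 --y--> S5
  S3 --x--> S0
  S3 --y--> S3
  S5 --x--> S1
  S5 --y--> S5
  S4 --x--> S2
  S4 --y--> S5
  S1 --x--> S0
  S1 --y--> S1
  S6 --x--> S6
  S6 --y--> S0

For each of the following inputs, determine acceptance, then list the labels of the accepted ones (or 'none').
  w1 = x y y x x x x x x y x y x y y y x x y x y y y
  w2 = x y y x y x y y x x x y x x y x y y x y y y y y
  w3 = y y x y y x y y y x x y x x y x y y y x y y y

none

w1:
  start at S0
  read 'x': S0 → S1
  read 'y': S1 → S1
  read 'y': S1 → S1
  read 'x': S1 → S0
  read 'x': S0 → S1
  read 'x': S1 → S0
  read 'x': S0 → S1
  read 'x': S1 → S0
  read 'x': S0 → S1
  read 'y': S1 → S1
  read 'x': S1 → S0
  read 'y': S0 → S3
  read 'x': S3 → S0
  read 'y': S0 → S3
  read 'y': S3 → S3
  read 'y': S3 → S3
  read 'x': S3 → S0
  read 'x': S0 → S1
  read 'y': S1 → S1
  read 'x': S1 → S0
  read 'y': S0 → S3
  read 'y': S3 → S3
  read 'y': S3 → S3
  end S3, rejected
w2:
  start at S0
  read 'x': S0 → S1
  read 'y': S1 → S1
  read 'y': S1 → S1
  read 'x': S1 → S0
  read 'y': S0 → S3
  read 'x': S3 → S0
  read 'y': S0 → S3
  read 'y': S3 → S3
  read 'x': S3 → S0
  read 'x': S0 → S1
  read 'x': S1 → S0
  read 'y': S0 → S3
  read 'x': S3 → S0
  read 'x': S0 → S1
  read 'y': S1 → S1
  read 'x': S1 → S0
  read 'y': S0 → S3
  read 'y': S3 → S3
  read 'x': S3 → S0
  read 'y': S0 → S3
  read 'y': S3 → S3
  read 'y': S3 → S3
  read 'y': S3 → S3
  read 'y': S3 → S3
  end S3, rejected
w3:
  start at S0
  read 'y': S0 → S3
  read 'y': S3 → S3
  read 'x': S3 → S0
  read 'y': S0 → S3
  read 'y': S3 → S3
  read 'x': S3 → S0
  read 'y': S0 → S3
  read 'y': S3 → S3
  read 'y': S3 → S3
  read 'x': S3 → S0
  read 'x': S0 → S1
  read 'y': S1 → S1
  read 'x': S1 → S0
  read 'x': S0 → S1
  read 'y': S1 → S1
  read 'x': S1 → S0
  read 'y': S0 → S3
  read 'y': S3 → S3
  read 'y': S3 → S3
  read 'x': S3 → S0
  read 'y': S0 → S3
  read 'y': S3 → S3
  read 'y': S3 → S3
  end S3, rejected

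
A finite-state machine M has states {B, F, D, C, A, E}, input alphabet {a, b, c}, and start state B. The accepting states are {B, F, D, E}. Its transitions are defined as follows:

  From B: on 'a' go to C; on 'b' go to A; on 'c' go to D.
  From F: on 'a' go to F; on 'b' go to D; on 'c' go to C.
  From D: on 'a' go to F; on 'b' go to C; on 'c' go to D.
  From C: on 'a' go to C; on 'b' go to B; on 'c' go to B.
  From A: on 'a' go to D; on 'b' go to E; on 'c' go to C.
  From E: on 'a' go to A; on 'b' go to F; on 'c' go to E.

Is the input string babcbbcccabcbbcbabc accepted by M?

Trace: B -b-> A -a-> D -b-> C -c-> B -b-> A -b-> E -c-> E -c-> E -c-> E -a-> A -b-> E -c-> E -b-> F -b-> D -c-> D -b-> C -a-> C -b-> B -c-> D
End state D is accepting.

Yes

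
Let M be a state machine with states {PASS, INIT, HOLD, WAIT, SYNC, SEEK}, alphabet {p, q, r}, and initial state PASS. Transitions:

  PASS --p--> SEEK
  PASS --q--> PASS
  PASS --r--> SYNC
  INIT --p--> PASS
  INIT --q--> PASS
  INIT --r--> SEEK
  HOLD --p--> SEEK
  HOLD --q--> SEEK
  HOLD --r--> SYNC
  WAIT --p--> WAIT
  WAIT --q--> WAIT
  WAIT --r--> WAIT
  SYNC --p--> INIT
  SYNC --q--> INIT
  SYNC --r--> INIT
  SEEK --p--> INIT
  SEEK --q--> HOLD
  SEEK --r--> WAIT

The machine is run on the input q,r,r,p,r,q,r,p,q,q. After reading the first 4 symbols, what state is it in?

PASS → PASS → SYNC → INIT → PASS
After 4 symbols: PASS.

PASS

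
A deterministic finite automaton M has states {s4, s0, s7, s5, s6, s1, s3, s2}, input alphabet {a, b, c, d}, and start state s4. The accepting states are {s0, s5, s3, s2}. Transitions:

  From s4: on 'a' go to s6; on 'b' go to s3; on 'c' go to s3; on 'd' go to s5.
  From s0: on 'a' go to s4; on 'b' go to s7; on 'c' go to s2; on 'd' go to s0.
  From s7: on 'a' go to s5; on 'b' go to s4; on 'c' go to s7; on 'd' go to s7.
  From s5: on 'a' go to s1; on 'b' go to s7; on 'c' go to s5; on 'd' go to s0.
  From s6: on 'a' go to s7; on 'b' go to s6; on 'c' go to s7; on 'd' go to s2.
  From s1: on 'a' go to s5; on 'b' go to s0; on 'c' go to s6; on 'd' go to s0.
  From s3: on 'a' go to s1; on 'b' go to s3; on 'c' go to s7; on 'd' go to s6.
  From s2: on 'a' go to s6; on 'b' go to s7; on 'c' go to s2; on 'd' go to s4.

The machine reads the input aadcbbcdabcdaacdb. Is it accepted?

No

s4 → s6 → s7 → s7 → s7 → s4 → s3 → s7 → s7 → s5 → s7 → s7 → s7 → s5 → s1 → s6 → s2 → s7
End state s7 is not accepting.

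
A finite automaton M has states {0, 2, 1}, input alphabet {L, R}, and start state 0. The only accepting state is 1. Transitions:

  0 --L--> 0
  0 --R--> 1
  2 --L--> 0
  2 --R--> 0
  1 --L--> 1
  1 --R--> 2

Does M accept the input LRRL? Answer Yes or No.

Trace: 0 -L-> 0 -R-> 1 -R-> 2 -L-> 0
End state 0 is not accepting.

No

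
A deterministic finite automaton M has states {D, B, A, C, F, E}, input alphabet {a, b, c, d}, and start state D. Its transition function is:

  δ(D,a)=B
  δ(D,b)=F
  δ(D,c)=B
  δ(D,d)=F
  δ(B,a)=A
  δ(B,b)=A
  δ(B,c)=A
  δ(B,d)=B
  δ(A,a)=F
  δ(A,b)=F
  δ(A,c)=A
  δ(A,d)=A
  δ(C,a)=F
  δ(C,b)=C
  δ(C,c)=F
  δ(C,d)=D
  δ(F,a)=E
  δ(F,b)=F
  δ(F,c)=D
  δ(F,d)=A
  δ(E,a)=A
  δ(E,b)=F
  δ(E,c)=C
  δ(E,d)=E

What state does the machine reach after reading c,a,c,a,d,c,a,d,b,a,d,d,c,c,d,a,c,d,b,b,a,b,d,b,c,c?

start at D
read 'c': D → B
read 'a': B → A
read 'c': A → A
read 'a': A → F
read 'd': F → A
read 'c': A → A
read 'a': A → F
read 'd': F → A
read 'b': A → F
read 'a': F → E
read 'd': E → E
read 'd': E → E
read 'c': E → C
read 'c': C → F
read 'd': F → A
read 'a': A → F
read 'c': F → D
read 'd': D → F
read 'b': F → F
read 'b': F → F
read 'a': F → E
read 'b': E → F
read 'd': F → A
read 'b': A → F
read 'c': F → D
read 'c': D → B

B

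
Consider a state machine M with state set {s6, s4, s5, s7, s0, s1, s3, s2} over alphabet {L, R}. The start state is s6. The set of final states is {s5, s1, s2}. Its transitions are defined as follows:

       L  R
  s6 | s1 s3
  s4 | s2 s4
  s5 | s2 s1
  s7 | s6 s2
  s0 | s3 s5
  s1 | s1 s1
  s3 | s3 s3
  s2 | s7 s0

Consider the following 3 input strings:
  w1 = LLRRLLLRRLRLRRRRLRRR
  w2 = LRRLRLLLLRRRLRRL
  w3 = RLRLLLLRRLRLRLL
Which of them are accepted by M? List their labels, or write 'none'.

w1: Trace: s6 -L-> s1 -L-> s1 -R-> s1 -R-> s1 -L-> s1 -L-> s1 -L-> s1 -R-> s1 -R-> s1 -L-> s1 -R-> s1 -L-> s1 -R-> s1 -R-> s1 -R-> s1 -R-> s1 -L-> s1 -R-> s1 -R-> s1 -R-> s1  → end s1, accepted
w2: Trace: s6 -L-> s1 -R-> s1 -R-> s1 -L-> s1 -R-> s1 -L-> s1 -L-> s1 -L-> s1 -L-> s1 -R-> s1 -R-> s1 -R-> s1 -L-> s1 -R-> s1 -R-> s1 -L-> s1  → end s1, accepted
w3: Trace: s6 -R-> s3 -L-> s3 -R-> s3 -L-> s3 -L-> s3 -L-> s3 -L-> s3 -R-> s3 -R-> s3 -L-> s3 -R-> s3 -L-> s3 -R-> s3 -L-> s3 -L-> s3  → end s3, rejected

w1, w2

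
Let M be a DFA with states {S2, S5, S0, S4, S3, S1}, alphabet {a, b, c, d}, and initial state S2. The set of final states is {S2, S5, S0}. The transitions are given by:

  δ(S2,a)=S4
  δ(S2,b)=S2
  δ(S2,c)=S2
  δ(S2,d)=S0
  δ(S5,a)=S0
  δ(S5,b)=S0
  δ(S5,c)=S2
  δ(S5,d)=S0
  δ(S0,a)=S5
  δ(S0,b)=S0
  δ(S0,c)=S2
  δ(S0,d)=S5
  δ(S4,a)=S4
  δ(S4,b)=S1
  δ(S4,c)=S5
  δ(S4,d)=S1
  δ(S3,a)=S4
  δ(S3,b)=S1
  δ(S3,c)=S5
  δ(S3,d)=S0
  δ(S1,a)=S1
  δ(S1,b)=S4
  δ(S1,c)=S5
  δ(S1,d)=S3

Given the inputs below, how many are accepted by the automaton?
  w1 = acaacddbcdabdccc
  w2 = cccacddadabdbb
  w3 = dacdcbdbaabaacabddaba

w1: Trace: S2 -a-> S4 -c-> S5 -a-> S0 -a-> S5 -c-> S2 -d-> S0 -d-> S5 -b-> S0 -c-> S2 -d-> S0 -a-> S5 -b-> S0 -d-> S5 -c-> S2 -c-> S2 -c-> S2  → end S2, accepted
w2: Trace: S2 -c-> S2 -c-> S2 -c-> S2 -a-> S4 -c-> S5 -d-> S0 -d-> S5 -a-> S0 -d-> S5 -a-> S0 -b-> S0 -d-> S5 -b-> S0 -b-> S0  → end S0, accepted
w3: Trace: S2 -d-> S0 -a-> S5 -c-> S2 -d-> S0 -c-> S2 -b-> S2 -d-> S0 -b-> S0 -a-> S5 -a-> S0 -b-> S0 -a-> S5 -a-> S0 -c-> S2 -a-> S4 -b-> S1 -d-> S3 -d-> S0 -a-> S5 -b-> S0 -a-> S5  → end S5, accepted

3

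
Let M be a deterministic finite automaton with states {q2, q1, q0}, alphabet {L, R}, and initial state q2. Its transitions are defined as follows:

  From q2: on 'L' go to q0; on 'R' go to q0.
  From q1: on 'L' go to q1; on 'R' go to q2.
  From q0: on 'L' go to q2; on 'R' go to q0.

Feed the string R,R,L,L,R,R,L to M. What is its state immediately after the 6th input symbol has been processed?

q0

Trace: q2 -R-> q0 -R-> q0 -L-> q2 -L-> q0 -R-> q0 -R-> q0
After 6 symbols: q0.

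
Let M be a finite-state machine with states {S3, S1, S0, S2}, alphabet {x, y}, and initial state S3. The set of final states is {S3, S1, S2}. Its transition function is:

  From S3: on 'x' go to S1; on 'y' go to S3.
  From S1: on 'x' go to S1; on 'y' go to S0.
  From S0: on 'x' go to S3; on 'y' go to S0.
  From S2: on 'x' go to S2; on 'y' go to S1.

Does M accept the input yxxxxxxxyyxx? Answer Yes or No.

Yes

Trace: S3 -y-> S3 -x-> S1 -x-> S1 -x-> S1 -x-> S1 -x-> S1 -x-> S1 -x-> S1 -y-> S0 -y-> S0 -x-> S3 -x-> S1
End state S1 is accepting.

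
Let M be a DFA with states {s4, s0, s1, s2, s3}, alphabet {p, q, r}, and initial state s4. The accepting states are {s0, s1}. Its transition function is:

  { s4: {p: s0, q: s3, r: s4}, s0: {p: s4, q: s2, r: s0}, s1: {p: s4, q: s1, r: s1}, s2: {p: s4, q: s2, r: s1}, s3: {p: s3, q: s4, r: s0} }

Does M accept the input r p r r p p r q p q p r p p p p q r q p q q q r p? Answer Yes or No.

No

start at s4
read 'r': s4 → s4
read 'p': s4 → s0
read 'r': s0 → s0
read 'r': s0 → s0
read 'p': s0 → s4
read 'p': s4 → s0
read 'r': s0 → s0
read 'q': s0 → s2
read 'p': s2 → s4
read 'q': s4 → s3
read 'p': s3 → s3
read 'r': s3 → s0
read 'p': s0 → s4
read 'p': s4 → s0
read 'p': s0 → s4
read 'p': s4 → s0
read 'q': s0 → s2
read 'r': s2 → s1
read 'q': s1 → s1
read 'p': s1 → s4
read 'q': s4 → s3
read 'q': s3 → s4
read 'q': s4 → s3
read 'r': s3 → s0
read 'p': s0 → s4
End state s4 is not accepting.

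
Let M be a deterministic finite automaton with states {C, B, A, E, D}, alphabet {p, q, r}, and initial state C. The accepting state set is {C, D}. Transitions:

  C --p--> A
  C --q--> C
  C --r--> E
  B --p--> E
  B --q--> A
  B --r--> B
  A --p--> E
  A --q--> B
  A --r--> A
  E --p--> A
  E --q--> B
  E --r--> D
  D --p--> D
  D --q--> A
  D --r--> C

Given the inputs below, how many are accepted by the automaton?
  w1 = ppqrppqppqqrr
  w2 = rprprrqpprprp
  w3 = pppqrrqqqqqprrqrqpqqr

0

w1: C → A → E → B → B → E → A → B → E → A → B → A → A → A  → end A, rejected
w2: C → E → A → A → E → D → C → C → A → E → D → D → C → A  → end A, rejected
w3: C → A → E → A → B → B → B → A → B → A → B → A → E → D → C → C → E → B → E → B → A → A  → end A, rejected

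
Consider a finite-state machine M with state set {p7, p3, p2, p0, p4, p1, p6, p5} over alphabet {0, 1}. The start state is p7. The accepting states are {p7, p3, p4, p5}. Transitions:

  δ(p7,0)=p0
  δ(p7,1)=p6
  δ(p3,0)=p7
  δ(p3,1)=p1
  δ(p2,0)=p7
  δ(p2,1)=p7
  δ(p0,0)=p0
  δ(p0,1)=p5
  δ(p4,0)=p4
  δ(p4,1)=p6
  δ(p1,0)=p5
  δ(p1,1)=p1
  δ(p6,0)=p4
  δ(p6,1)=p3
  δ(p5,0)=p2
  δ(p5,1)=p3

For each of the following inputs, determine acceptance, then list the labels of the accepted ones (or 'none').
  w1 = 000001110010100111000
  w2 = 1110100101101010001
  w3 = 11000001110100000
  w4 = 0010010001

w1

w1: Trace: p7 -0-> p0 -0-> p0 -0-> p0 -0-> p0 -0-> p0 -1-> p5 -1-> p3 -1-> p1 -0-> p5 -0-> p2 -1-> p7 -0-> p0 -1-> p5 -0-> p2 -0-> p7 -1-> p6 -1-> p3 -1-> p1 -0-> p5 -0-> p2 -0-> p7  → end p7, accepted
w2: Trace: p7 -1-> p6 -1-> p3 -1-> p1 -0-> p5 -1-> p3 -0-> p7 -0-> p0 -1-> p5 -0-> p2 -1-> p7 -1-> p6 -0-> p4 -1-> p6 -0-> p4 -1-> p6 -0-> p4 -0-> p4 -0-> p4 -1-> p6  → end p6, rejected
w3: Trace: p7 -1-> p6 -1-> p3 -0-> p7 -0-> p0 -0-> p0 -0-> p0 -0-> p0 -1-> p5 -1-> p3 -1-> p1 -0-> p5 -1-> p3 -0-> p7 -0-> p0 -0-> p0 -0-> p0 -0-> p0  → end p0, rejected
w4: Trace: p7 -0-> p0 -0-> p0 -1-> p5 -0-> p2 -0-> p7 -1-> p6 -0-> p4 -0-> p4 -0-> p4 -1-> p6  → end p6, rejected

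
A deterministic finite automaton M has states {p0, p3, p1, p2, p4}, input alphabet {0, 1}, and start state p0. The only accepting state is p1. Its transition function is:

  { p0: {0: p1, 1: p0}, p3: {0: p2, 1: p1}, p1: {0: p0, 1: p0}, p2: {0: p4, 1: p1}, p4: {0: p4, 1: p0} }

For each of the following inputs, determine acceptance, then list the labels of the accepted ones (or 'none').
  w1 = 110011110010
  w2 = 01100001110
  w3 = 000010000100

w1:
  start at p0
  read '1': p0 → p0
  read '1': p0 → p0
  read '0': p0 → p1
  read '0': p1 → p0
  read '1': p0 → p0
  read '1': p0 → p0
  read '1': p0 → p0
  read '1': p0 → p0
  read '0': p0 → p1
  read '0': p1 → p0
  read '1': p0 → p0
  read '0': p0 → p1
  end p1, accepted
w2:
  start at p0
  read '0': p0 → p1
  read '1': p1 → p0
  read '1': p0 → p0
  read '0': p0 → p1
  read '0': p1 → p0
  read '0': p0 → p1
  read '0': p1 → p0
  read '1': p0 → p0
  read '1': p0 → p0
  read '1': p0 → p0
  read '0': p0 → p1
  end p1, accepted
w3:
  start at p0
  read '0': p0 → p1
  read '0': p1 → p0
  read '0': p0 → p1
  read '0': p1 → p0
  read '1': p0 → p0
  read '0': p0 → p1
  read '0': p1 → p0
  read '0': p0 → p1
  read '0': p1 → p0
  read '1': p0 → p0
  read '0': p0 → p1
  read '0': p1 → p0
  end p0, rejected

w1, w2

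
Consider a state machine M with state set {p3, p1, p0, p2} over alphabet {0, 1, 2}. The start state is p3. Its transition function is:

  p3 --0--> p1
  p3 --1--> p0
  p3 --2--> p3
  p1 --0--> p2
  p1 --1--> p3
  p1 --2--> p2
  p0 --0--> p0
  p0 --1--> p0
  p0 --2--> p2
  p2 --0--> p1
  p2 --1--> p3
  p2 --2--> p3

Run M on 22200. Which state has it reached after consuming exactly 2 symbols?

p3

p3 → p3 → p3
After 2 symbols: p3.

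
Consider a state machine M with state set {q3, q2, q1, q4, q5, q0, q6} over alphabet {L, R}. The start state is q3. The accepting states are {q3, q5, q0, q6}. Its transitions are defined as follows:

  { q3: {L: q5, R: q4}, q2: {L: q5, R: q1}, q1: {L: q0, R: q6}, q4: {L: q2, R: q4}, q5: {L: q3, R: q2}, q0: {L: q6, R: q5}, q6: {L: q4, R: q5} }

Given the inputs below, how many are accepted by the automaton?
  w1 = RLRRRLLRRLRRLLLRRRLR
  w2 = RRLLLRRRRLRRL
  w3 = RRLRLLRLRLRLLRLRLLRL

1

w1: q3 → q4 → q2 → q1 → q6 → q5 → q3 → q5 → q2 → q1 → q0 → q5 → q2 → q5 → q3 → q5 → q2 → q1 → q6 → q4 → q4  → end q4, rejected
w2: q3 → q4 → q4 → q2 → q5 → q3 → q4 → q4 → q4 → q4 → q2 → q1 → q6 → q4  → end q4, rejected
w3: q3 → q4 → q4 → q2 → q1 → q0 → q6 → q5 → q3 → q4 → q2 → q1 → q0 → q6 → q5 → q3 → q4 → q2 → q5 → q2 → q5  → end q5, accepted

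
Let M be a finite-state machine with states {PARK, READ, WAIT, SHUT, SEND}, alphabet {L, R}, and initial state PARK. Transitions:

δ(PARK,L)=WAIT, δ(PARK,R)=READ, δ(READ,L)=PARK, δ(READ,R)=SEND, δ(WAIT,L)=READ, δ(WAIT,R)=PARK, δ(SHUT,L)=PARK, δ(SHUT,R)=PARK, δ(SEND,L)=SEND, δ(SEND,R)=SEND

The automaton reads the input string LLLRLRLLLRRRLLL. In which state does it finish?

SEND

Trace: PARK -L-> WAIT -L-> READ -L-> PARK -R-> READ -L-> PARK -R-> READ -L-> PARK -L-> WAIT -L-> READ -R-> SEND -R-> SEND -R-> SEND -L-> SEND -L-> SEND -L-> SEND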